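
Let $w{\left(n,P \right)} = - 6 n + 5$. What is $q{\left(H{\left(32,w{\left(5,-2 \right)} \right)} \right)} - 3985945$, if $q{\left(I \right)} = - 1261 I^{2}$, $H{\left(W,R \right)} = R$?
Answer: $-4774070$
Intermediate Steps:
$w{\left(n,P \right)} = 5 - 6 n$
$q{\left(H{\left(32,w{\left(5,-2 \right)} \right)} \right)} - 3985945 = - 1261 \left(5 - 30\right)^{2} - 3985945 = - 1261 \left(-25\right)^{2} - 3985945 = \left(-1261\right) 625 - 3985945 = -788125 - 3985945 = -4774070$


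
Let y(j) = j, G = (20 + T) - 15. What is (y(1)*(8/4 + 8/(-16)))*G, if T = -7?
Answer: -3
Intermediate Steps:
G = -2 (G = (20 - 7) - 15 = 13 - 15 = -2)
(y(1)*(8/4 + 8/(-16)))*G = (1*(8/4 + 8/(-16)))*(-2) = (1*(8*(¼) + 8*(-1/16)))*(-2) = (1*(2 - ½))*(-2) = (1*(3/2))*(-2) = (3/2)*(-2) = -3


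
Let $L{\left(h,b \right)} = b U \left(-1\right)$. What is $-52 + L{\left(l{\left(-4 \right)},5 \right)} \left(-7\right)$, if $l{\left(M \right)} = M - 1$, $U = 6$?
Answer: $158$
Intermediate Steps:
$l{\left(M \right)} = -1 + M$
$L{\left(h,b \right)} = - 6 b$ ($L{\left(h,b \right)} = b 6 \left(-1\right) = 6 b \left(-1\right) = - 6 b$)
$-52 + L{\left(l{\left(-4 \right)},5 \right)} \left(-7\right) = -52 + \left(-6\right) 5 \left(-7\right) = -52 - -210 = -52 + 210 = 158$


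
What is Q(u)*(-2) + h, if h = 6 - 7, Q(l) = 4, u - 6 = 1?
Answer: -9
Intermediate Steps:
u = 7 (u = 6 + 1 = 7)
h = -1
Q(u)*(-2) + h = 4*(-2) - 1 = -8 - 1 = -9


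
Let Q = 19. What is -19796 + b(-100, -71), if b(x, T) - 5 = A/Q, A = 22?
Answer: -376007/19 ≈ -19790.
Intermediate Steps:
b(x, T) = 117/19 (b(x, T) = 5 + 22/19 = 117/19)
-19796 + b(-100, -71) = -19796 + 117/19 = -376007/19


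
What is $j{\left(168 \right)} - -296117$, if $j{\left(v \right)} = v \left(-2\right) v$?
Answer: $239669$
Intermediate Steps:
$j{\left(v \right)} = - 2 v^{2}$ ($j{\left(v \right)} = - 2 v v = - 2 v^{2}$)
$j{\left(168 \right)} - -296117 = - 2 \cdot 168^{2} - -296117 = \left(-2\right) 28224 + 296117 = -56448 + 296117 = 239669$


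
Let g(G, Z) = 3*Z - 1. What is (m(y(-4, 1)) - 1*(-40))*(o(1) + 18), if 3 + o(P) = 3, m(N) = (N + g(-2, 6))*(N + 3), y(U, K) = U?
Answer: 486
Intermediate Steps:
g(G, Z) = -1 + 3*Z
m(N) = (3 + N)*(17 + N) (m(N) = (N + (-1 + 3*6))*(N + 3) = (N + (-1 + 18))*(3 + N) = (N + 17)*(3 + N) = (17 + N)*(3 + N) = (3 + N)*(17 + N))
o(P) = 0 (o(P) = -3 + 3 = 0)
(m(y(-4, 1)) - 1*(-40))*(o(1) + 18) = ((51 + (-4)² + 20*(-4)) - 1*(-40))*(0 + 18) = ((51 + 16 - 80) + 40)*18 = (-13 + 40)*18 = 27*18 = 486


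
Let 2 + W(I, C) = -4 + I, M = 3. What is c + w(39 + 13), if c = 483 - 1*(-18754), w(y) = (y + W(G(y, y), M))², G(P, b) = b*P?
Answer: 7581737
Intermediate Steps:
G(P, b) = P*b
W(I, C) = -6 + I (W(I, C) = -2 + (-4 + I) = -6 + I)
w(y) = (-6 + y + y²)² (w(y) = (y + (-6 + y*y))² = (y + (-6 + y²))² = (-6 + y + y²)²)
c = 19237 (c = 483 + 18754 = 19237)
c + w(39 + 13) = 19237 + (-6 + (39 + 13) + (39 + 13)²)² = 19237 + (-6 + 52 + 52²)² = 19237 + (-6 + 52 + 2704)² = 19237 + 2750² = 19237 + 7562500 = 7581737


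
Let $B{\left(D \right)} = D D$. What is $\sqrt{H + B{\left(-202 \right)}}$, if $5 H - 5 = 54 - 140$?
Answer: $\frac{\sqrt{1019695}}{5} \approx 201.96$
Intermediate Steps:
$B{\left(D \right)} = D^{2}$
$H = - \frac{81}{5}$ ($H = 1 + \frac{54 - 140}{5} = 1 + \frac{1}{5} \left(-86\right) = 1 - \frac{86}{5} = - \frac{81}{5} \approx -16.2$)
$\sqrt{H + B{\left(-202 \right)}} = \sqrt{- \frac{81}{5} + \left(-202\right)^{2}} = \sqrt{- \frac{81}{5} + 40804} = \sqrt{\frac{203939}{5}} = \frac{\sqrt{1019695}}{5}$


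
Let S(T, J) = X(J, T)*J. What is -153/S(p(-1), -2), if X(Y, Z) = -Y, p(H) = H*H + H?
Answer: 153/4 ≈ 38.250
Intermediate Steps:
p(H) = H + H**2 (p(H) = H**2 + H = H + H**2)
S(T, J) = -J**2 (S(T, J) = (-J)*J = -J**2)
-153/S(p(-1), -2) = -153/((-1*(-2)**2)) = -153/((-1*4)) = -153/(-4) = -153*(-1/4) = 153/4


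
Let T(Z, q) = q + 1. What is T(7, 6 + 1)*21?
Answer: 168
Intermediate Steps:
T(Z, q) = 1 + q
T(7, 6 + 1)*21 = (1 + (6 + 1))*21 = (1 + 7)*21 = 8*21 = 168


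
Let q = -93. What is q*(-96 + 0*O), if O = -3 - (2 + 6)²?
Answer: 8928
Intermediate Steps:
O = -67 (O = -3 - 1*8² = -3 - 1*64 = -3 - 64 = -67)
q*(-96 + 0*O) = -93*(-96 + 0*(-67)) = -93*(-96 + 0) = -93*(-96) = 8928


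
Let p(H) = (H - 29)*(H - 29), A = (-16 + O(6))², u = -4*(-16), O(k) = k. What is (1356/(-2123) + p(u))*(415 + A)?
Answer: 1338649285/2123 ≈ 6.3055e+5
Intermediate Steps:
u = 64
A = 100 (A = (-16 + 6)² = (-10)² = 100)
p(H) = (-29 + H)² (p(H) = (-29 + H)*(-29 + H) = (-29 + H)²)
(1356/(-2123) + p(u))*(415 + A) = (1356/(-2123) + (-29 + 64)²)*(415 + 100) = (1356*(-1/2123) + 35²)*515 = (-1356/2123 + 1225)*515 = (2599319/2123)*515 = 1338649285/2123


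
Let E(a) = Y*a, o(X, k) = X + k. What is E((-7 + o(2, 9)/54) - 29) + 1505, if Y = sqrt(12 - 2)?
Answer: 1505 - 1933*sqrt(10)/54 ≈ 1391.8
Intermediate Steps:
Y = sqrt(10) ≈ 3.1623
E(a) = a*sqrt(10) (E(a) = sqrt(10)*a = a*sqrt(10))
E((-7 + o(2, 9)/54) - 29) + 1505 = ((-7 + (2 + 9)/54) - 29)*sqrt(10) + 1505 = ((-7 + 11*(1/54)) - 29)*sqrt(10) + 1505 = ((-7 + 11/54) - 29)*sqrt(10) + 1505 = (-367/54 - 29)*sqrt(10) + 1505 = -1933*sqrt(10)/54 + 1505 = 1505 - 1933*sqrt(10)/54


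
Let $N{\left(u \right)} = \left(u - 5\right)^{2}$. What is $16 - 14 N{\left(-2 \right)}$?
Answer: $-670$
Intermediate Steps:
$N{\left(u \right)} = \left(-5 + u\right)^{2}$
$16 - 14 N{\left(-2 \right)} = 16 - 14 \left(-5 - 2\right)^{2} = 16 - 14 \left(-7\right)^{2} = 16 - 686 = -670$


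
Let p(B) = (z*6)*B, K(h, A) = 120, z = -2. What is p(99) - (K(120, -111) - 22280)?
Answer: 20972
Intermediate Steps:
p(B) = -12*B (p(B) = (-2*6)*B = -12*B)
p(99) - (K(120, -111) - 22280) = -12*99 - (120 - 22280) = -1188 - 1*(-22160) = -1188 + 22160 = 20972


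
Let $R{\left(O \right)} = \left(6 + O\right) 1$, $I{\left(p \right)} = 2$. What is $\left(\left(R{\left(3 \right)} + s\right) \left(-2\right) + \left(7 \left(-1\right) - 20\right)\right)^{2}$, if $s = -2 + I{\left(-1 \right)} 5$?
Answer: $3721$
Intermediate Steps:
$R{\left(O \right)} = 6 + O$
$s = 8$ ($s = -2 + 2 \cdot 5 = -2 + 10 = 8$)
$\left(\left(R{\left(3 \right)} + s\right) \left(-2\right) + \left(7 \left(-1\right) - 20\right)\right)^{2} = \left(\left(\left(6 + 3\right) + 8\right) \left(-2\right) + \left(7 \left(-1\right) - 20\right)\right)^{2} = \left(\left(9 + 8\right) \left(-2\right) - 27\right)^{2} = \left(17 \left(-2\right) - 27\right)^{2} = \left(-34 - 27\right)^{2} = \left(-61\right)^{2} = 3721$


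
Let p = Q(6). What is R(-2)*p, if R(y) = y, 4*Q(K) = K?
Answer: -3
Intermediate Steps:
Q(K) = K/4
p = 3/2 (p = (¼)*6 = 3/2 ≈ 1.5000)
R(-2)*p = -2*3/2 = -3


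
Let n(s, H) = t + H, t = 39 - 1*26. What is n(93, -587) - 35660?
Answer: -36234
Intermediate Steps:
t = 13 (t = 39 - 26 = 13)
n(s, H) = 13 + H
n(93, -587) - 35660 = (13 - 587) - 35660 = -574 - 35660 = -36234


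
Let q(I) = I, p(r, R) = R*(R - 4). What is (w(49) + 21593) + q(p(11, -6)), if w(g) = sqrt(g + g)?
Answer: 21653 + 7*sqrt(2) ≈ 21663.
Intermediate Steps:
p(r, R) = R*(-4 + R)
w(g) = sqrt(2)*sqrt(g) (w(g) = sqrt(2*g) = sqrt(2)*sqrt(g))
(w(49) + 21593) + q(p(11, -6)) = (sqrt(2)*sqrt(49) + 21593) - 6*(-4 - 6) = (sqrt(2)*7 + 21593) - 6*(-10) = (7*sqrt(2) + 21593) + 60 = (21593 + 7*sqrt(2)) + 60 = 21653 + 7*sqrt(2)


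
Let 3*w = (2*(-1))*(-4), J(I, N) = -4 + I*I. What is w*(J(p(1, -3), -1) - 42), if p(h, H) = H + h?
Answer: -112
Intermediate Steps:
J(I, N) = -4 + I²
w = 8/3 (w = ((2*(-1))*(-4))/3 = (-2*(-4))/3 = (⅓)*8 = 8/3 ≈ 2.6667)
w*(J(p(1, -3), -1) - 42) = 8*((-4 + (-3 + 1)²) - 42)/3 = 8*((-4 + (-2)²) - 42)/3 = 8*((-4 + 4) - 42)/3 = 8*(0 - 42)/3 = (8/3)*(-42) = -112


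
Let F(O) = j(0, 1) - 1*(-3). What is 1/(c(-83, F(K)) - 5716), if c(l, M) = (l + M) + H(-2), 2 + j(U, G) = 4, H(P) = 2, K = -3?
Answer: -1/5792 ≈ -0.00017265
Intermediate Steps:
j(U, G) = 2 (j(U, G) = -2 + 4 = 2)
F(O) = 5 (F(O) = 2 - 1*(-3) = 2 + 3 = 5)
c(l, M) = 2 + M + l (c(l, M) = (l + M) + 2 = (M + l) + 2 = 2 + M + l)
1/(c(-83, F(K)) - 5716) = 1/((2 + 5 - 83) - 5716) = 1/(-76 - 5716) = 1/(-5792) = -1/5792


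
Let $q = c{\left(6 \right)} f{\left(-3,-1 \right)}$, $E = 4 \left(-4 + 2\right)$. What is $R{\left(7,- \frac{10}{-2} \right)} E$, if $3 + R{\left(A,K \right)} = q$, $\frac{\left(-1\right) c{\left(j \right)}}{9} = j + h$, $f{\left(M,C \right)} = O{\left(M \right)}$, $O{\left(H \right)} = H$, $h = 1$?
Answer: $-1488$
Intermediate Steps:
$E = -8$ ($E = 4 \left(-2\right) = -8$)
$f{\left(M,C \right)} = M$
$c{\left(j \right)} = -9 - 9 j$ ($c{\left(j \right)} = - 9 \left(j + 1\right) = - 9 \left(1 + j\right) = -9 - 9 j$)
$q = 189$ ($q = \left(-9 - 54\right) \left(-3\right) = \left(-63\right) \left(-3\right) = 189$)
$R{\left(A,K \right)} = 186$ ($R{\left(A,K \right)} = -3 + 189 = 186$)
$R{\left(7,- \frac{10}{-2} \right)} E = 186 \left(-8\right) = -1488$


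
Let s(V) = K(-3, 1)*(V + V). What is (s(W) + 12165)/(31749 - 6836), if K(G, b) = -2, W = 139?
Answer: 11609/24913 ≈ 0.46598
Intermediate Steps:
s(V) = -4*V (s(V) = -2*(V + V) = -4*V)
(s(W) + 12165)/(31749 - 6836) = (-4*139 + 12165)/(31749 - 6836) = (-556 + 12165)/24913 = 11609*(1/24913) = 11609/24913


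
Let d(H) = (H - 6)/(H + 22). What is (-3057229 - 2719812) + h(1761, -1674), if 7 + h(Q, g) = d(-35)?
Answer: -75101583/13 ≈ -5.7770e+6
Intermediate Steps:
d(H) = (-6 + H)/(22 + H)
h(Q, g) = -50/13 (h(Q, g) = -7 + (-6 - 35)/(22 - 35) = -7 - 41/(-13) = -7 - 1/13*(-41) = -7 + 41/13 = -50/13)
(-3057229 - 2719812) + h(1761, -1674) = (-3057229 - 2719812) - 50/13 = -5777041 - 50/13 = -75101583/13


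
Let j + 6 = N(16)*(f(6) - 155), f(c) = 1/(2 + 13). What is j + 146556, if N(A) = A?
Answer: 2161066/15 ≈ 1.4407e+5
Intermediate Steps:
f(c) = 1/15
j = -37274/15 (j = -6 + 16*(1/15 - 155) = -6 + 16*(-2324/15) = -6 - 37184/15 = -37274/15 ≈ -2484.9)
j + 146556 = -37274/15 + 146556 = 2161066/15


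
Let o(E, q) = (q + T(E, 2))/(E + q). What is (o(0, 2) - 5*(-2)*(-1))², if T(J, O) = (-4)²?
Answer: 1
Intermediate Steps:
T(J, O) = 16
o(E, q) = (16 + q)/(E + q) (o(E, q) = (q + 16)/(E + q) = (16 + q)/(E + q))
(o(0, 2) - 5*(-2)*(-1))² = ((16 + 2)/(0 + 2) - 5*(-2)*(-1))² = (18/2 + 10*(-1))² = ((½)*18 - 10)² = (9 - 10)² = (-1)² = 1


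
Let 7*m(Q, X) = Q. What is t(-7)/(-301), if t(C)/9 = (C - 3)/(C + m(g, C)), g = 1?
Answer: -15/344 ≈ -0.043605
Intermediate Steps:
m(Q, X) = Q/7
t(C) = 9*(-3 + C)/(⅐ + C) (t(C) = 9*((C - 3)/(C + (⅐)*1)) = 9*((-3 + C)/(C + ⅐)) = 9*((-3 + C)/(⅐ + C)) = 9*(-3 + C)/(⅐ + C))
t(-7)/(-301) = (63*(-3 - 7)/(1 + 7*(-7)))/(-301) = (63*(-10)/(1 - 49))*(-1/301) = (63*(-10)/(-48))*(-1/301) = (63*(-1/48)*(-10))*(-1/301) = (105/8)*(-1/301) = -15/344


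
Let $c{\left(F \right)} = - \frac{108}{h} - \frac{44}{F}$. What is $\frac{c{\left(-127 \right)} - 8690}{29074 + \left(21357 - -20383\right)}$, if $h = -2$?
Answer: $- \frac{548364}{4496689} \approx -0.12195$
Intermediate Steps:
$c{\left(F \right)} = 54 - \frac{44}{F}$ ($c{\left(F \right)} = - \frac{108}{-2} - \frac{44}{F} = \left(-108\right) \left(- \frac{1}{2}\right) - \frac{44}{F} = 54 - \frac{44}{F}$)
$\frac{c{\left(-127 \right)} - 8690}{29074 + \left(21357 - -20383\right)} = \frac{\left(54 - \frac{44}{-127}\right) - 8690}{29074 + \left(21357 - -20383\right)} = \frac{\left(54 - - \frac{44}{127}\right) - 8690}{29074 + \left(21357 + 20383\right)} = \frac{\left(54 + \frac{44}{127}\right) - 8690}{29074 + 41740} = \frac{\frac{6902}{127} - 8690}{70814} = \left(- \frac{1096728}{127}\right) \frac{1}{70814} = - \frac{548364}{4496689}$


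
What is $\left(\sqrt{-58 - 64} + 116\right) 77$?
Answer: $8932 + 77 i \sqrt{122} \approx 8932.0 + 850.49 i$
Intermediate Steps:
$\left(\sqrt{-58 - 64} + 116\right) 77 = \left(\sqrt{-122} + 116\right) 77 = \left(i \sqrt{122} + 116\right) 77 = \left(116 + i \sqrt{122}\right) 77 = 8932 + 77 i \sqrt{122}$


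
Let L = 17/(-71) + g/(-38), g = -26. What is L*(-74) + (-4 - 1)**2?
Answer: -10675/1349 ≈ -7.9133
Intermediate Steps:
L = 600/1349 (L = 17/(-71) - 26/(-38) = 17*(-1/71) - 26*(-1/38) = -17/71 + 13/19 = 600/1349 ≈ 0.44477)
L*(-74) + (-4 - 1)**2 = (600/1349)*(-74) + (-4 - 1)**2 = -44400/1349 + (-5)**2 = -44400/1349 + 25 = -10675/1349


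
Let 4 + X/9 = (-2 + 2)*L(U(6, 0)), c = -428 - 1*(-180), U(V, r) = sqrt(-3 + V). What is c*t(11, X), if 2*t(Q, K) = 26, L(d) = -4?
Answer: -3224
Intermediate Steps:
c = -248 (c = -428 + 180 = -248)
X = -36 (X = -36 + 9*((-2 + 2)*(-4)) = -36 + 9*(0*(-4)) = -36 + 9*0 = -36 + 0 = -36)
t(Q, K) = 13 (t(Q, K) = (1/2)*26 = 13)
c*t(11, X) = -248*13 = -3224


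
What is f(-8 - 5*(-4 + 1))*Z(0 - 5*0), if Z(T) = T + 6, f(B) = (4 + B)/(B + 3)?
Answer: 33/5 ≈ 6.6000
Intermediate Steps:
f(B) = (4 + B)/(3 + B)
Z(T) = 6 + T
f(-8 - 5*(-4 + 1))*Z(0 - 5*0) = ((4 + (-8 - 5*(-4 + 1)))/(3 + (-8 - 5*(-4 + 1))))*(6 + (0 - 5*0)) = ((4 + (-8 - 5*(-3)))/(3 + (-8 - 5*(-3))))*(6 + (0 + 0)) = ((4 + (-8 - 1*(-15)))/(3 + (-8 - 1*(-15))))*(6 + 0) = ((4 + (-8 + 15))/(3 + (-8 + 15)))*6 = ((4 + 7)/(3 + 7))*6 = (11/10)*6 = 33/5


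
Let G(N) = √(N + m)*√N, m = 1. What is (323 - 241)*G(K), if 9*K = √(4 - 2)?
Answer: 82*2^(¼)*√(9 + √2)/9 ≈ 34.966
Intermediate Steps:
K = √2/9 (K = √(4 - 2)/9 = √2/9 ≈ 0.15713)
G(N) = √N*√(1 + N) (G(N) = √(N + 1)*√N = √(1 + N)*√N = √N*√(1 + N))
(323 - 241)*G(K) = (323 - 241)*(√(√2/9)*√(1 + √2/9)) = 82*((2^(¼)/3)*√(1 + √2/9)) = 82*(2^(¼)*√(1 + √2/9)/3) = 82*2^(¼)*√(1 + √2/9)/3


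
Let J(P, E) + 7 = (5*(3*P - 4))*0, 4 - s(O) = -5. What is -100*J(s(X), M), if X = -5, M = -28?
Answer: 700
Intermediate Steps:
s(O) = 9 (s(O) = 4 - 1*(-5) = 4 + 5 = 9)
J(P, E) = -7 (J(P, E) = -7 + (5*(3*P - 4))*0 = -7 + (5*(-4 + 3*P))*0 = -7 + (-20 + 15*P)*0 = -7 + 0 = -7)
-100*J(s(X), M) = -100*(-7) = 700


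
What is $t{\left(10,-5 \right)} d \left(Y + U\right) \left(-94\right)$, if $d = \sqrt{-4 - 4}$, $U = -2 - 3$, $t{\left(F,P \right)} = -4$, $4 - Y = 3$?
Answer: $- 3008 i \sqrt{2} \approx - 4254.0 i$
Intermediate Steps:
$Y = 1$ ($Y = 4 - 3 = 1$)
$U = -5$ ($U = -2 - 3 = -5$)
$d = 2 i \sqrt{2}$ ($d = \sqrt{-8} = 2 i \sqrt{2} \approx 2.8284 i$)
$t{\left(10,-5 \right)} d \left(Y + U\right) \left(-94\right) = - 4 \cdot 2 i \sqrt{2} \left(1 - 5\right) \left(-94\right) = - 4 \cdot 2 i \sqrt{2} \left(-4\right) \left(-94\right) = - 4 \left(- 8 i \sqrt{2}\right) \left(-94\right) = 32 i \sqrt{2} \left(-94\right) = - 3008 i \sqrt{2}$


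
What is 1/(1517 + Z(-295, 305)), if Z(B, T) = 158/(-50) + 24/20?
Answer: 25/37876 ≈ 0.00066005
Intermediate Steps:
Z(B, T) = -49/25 (Z(B, T) = 158*(-1/50) + 24*(1/20) = -79/25 + 6/5 = -49/25)
1/(1517 + Z(-295, 305)) = 1/(1517 - 49/25) = 1/(37876/25) = 25/37876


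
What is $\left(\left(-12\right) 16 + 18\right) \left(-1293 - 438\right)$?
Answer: $301194$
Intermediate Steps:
$\left(\left(-12\right) 16 + 18\right) \left(-1293 - 438\right) = \left(-192 + 18\right) \left(-1731\right) = \left(-174\right) \left(-1731\right) = 301194$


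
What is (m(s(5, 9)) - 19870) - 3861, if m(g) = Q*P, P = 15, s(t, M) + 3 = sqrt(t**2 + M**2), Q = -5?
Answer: -23806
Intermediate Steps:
s(t, M) = -3 + sqrt(M**2 + t**2) (s(t, M) = -3 + sqrt(t**2 + M**2) = -3 + sqrt(M**2 + t**2))
m(g) = -75 (m(g) = -5*15 = -75)
(m(s(5, 9)) - 19870) - 3861 = (-75 - 19870) - 3861 = -19945 - 3861 = -23806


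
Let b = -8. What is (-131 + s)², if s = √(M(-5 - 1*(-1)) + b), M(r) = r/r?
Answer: (131 - I*√7)² ≈ 17154.0 - 693.19*I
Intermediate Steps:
M(r) = 1
s = I*√7 (s = √(1 - 8) = √(-7) = I*√7 ≈ 2.6458*I)
(-131 + s)² = (-131 + I*√7)²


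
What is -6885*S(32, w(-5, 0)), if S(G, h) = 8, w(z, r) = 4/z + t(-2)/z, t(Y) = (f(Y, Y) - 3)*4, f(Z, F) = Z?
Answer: -55080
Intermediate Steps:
t(Y) = -12 + 4*Y (t(Y) = (Y - 3)*4 = (-3 + Y)*4 = -12 + 4*Y)
w(z, r) = -16/z (w(z, r) = 4/z + (-12 + 4*(-2))/z = 4/z + (-12 - 8)/z = 4/z - 20/z = -16/z)
-6885*S(32, w(-5, 0)) = -6885*8 = -55080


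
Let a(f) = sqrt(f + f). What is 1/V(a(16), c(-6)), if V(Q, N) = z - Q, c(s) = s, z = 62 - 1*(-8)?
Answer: 35/2434 + sqrt(2)/1217 ≈ 0.015542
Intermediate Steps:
z = 70 (z = 62 + 8 = 70)
a(f) = sqrt(2)*sqrt(f) (a(f) = sqrt(2*f) = sqrt(2)*sqrt(f))
V(Q, N) = 70 - Q
1/V(a(16), c(-6)) = 1/(70 - sqrt(2)*sqrt(16)) = 1/(70 - sqrt(2)*4) = 1/(70 - 4*sqrt(2))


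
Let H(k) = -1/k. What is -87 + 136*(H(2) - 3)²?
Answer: 1579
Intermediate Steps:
-87 + 136*(H(2) - 3)² = -87 + 136*(-1/2 - 3)² = -87 + 136*(-1*½ - 3)² = -87 + 136*(-½ - 3)² = -87 + 136*(-7/2)² = -87 + 136*(49/4) = -87 + 1666 = 1579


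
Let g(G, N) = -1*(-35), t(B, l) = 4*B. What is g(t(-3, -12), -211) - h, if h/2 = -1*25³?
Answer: 31285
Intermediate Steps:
g(G, N) = 35
h = -31250 (h = 2*(-1*25³) = 2*(-1*15625) = 2*(-15625) = -31250)
g(t(-3, -12), -211) - h = 35 - 1*(-31250) = 35 + 31250 = 31285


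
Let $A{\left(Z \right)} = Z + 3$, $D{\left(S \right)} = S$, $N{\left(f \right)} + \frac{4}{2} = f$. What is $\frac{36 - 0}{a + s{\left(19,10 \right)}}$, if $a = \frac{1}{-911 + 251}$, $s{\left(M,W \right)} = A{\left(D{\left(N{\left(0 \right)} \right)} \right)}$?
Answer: $\frac{23760}{659} \approx 36.055$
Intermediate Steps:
$N{\left(f \right)} = -2 + f$
$A{\left(Z \right)} = 3 + Z$
$s{\left(M,W \right)} = 1$ ($s{\left(M,W \right)} = 3 + \left(-2 + 0\right) = 3 - 2 = 1$)
$a = - \frac{1}{660}$ ($a = \frac{1}{-660} = - \frac{1}{660} \approx -0.0015152$)
$\frac{36 - 0}{a + s{\left(19,10 \right)}} = \frac{36 - 0}{- \frac{1}{660} + 1} = \frac{36 + 0}{\frac{659}{660}} = 36 \cdot \frac{660}{659} = \frac{23760}{659}$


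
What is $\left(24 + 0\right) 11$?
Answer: $264$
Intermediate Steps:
$\left(24 + 0\right) 11 = 24 \cdot 11 = 264$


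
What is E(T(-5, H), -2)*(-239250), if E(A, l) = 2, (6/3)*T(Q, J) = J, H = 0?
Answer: -478500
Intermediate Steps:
T(Q, J) = J/2
E(T(-5, H), -2)*(-239250) = 2*(-239250) = -478500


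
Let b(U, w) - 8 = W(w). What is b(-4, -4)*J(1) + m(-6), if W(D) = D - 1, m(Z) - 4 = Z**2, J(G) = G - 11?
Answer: 10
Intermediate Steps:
J(G) = -11 + G
m(Z) = 4 + Z**2
W(D) = -1 + D
b(U, w) = 7 + w (b(U, w) = 8 + (-1 + w) = 7 + w)
b(-4, -4)*J(1) + m(-6) = (7 - 4)*(-11 + 1) + (4 + (-6)**2) = 3*(-10) + (4 + 36) = -30 + 40 = 10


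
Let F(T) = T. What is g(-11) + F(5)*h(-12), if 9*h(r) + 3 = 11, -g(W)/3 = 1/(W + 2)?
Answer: 43/9 ≈ 4.7778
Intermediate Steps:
g(W) = -3/(2 + W) (g(W) = -3/(W + 2) = -3/(2 + W))
h(r) = 8/9 (h(r) = -⅓ + (⅑)*11 = -⅓ + 11/9 = 8/9)
g(-11) + F(5)*h(-12) = -3/(2 - 11) + 5*(8/9) = -3/(-9) + 40/9 = -3*(-⅑) + 40/9 = ⅓ + 40/9 = 43/9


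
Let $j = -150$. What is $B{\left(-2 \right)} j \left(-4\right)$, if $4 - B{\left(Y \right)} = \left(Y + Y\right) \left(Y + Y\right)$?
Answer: $-7200$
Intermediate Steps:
$B{\left(Y \right)} = 4 - 4 Y^{2}$ ($B{\left(Y \right)} = 4 - \left(Y + Y\right) \left(Y + Y\right) = 4 - 2 Y 2 Y = 4 - 4 Y^{2}$)
$B{\left(-2 \right)} j \left(-4\right) = \left(4 - 4 \left(-2\right)^{2}\right) \left(\left(-150\right) \left(-4\right)\right) = \left(4 - 16\right) 600 = \left(-12\right) 600 = -7200$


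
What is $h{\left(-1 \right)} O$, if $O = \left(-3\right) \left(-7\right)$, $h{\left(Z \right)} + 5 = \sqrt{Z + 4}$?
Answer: $-105 + 21 \sqrt{3} \approx -68.627$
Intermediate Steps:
$h{\left(Z \right)} = -5 + \sqrt{4 + Z}$ ($h{\left(Z \right)} = -5 + \sqrt{Z + 4} = -5 + \sqrt{4 + Z}$)
$O = 21$
$h{\left(-1 \right)} O = \left(-5 + \sqrt{4 - 1}\right) 21 = \left(-5 + \sqrt{3}\right) 21 = -105 + 21 \sqrt{3}$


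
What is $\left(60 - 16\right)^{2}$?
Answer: $1936$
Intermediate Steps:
$\left(60 - 16\right)^{2} = 44^{2} = 1936$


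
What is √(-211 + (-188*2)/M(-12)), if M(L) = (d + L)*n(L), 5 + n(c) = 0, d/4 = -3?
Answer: 2*I*√12045/15 ≈ 14.633*I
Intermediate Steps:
d = -12 (d = 4*(-3) = -12)
n(c) = -5 (n(c) = -5 + 0 = -5)
M(L) = 60 - 5*L (M(L) = (-12 + L)*(-5) = 60 - 5*L)
√(-211 + (-188*2)/M(-12)) = √(-211 + (-188*2)/(60 - 5*(-12))) = √(-211 - 376/(60 + 60)) = √(-211 - 376/120) = √(-211 - 376*1/120) = √(-211 - 47/15) = √(-3212/15) = 2*I*√12045/15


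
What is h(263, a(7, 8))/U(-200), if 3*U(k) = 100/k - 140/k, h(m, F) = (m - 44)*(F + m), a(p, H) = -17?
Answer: 808110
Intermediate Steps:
h(m, F) = (-44 + m)*(F + m)
U(k) = -40/(3*k) (U(k) = (100/k - 140/k)/3 = (-40/k)/3 = -40/(3*k))
h(263, a(7, 8))/U(-200) = (263² - 44*(-17) - 44*263 - 17*263)/((-40/3/(-200))) = (69169 + 748 - 11572 - 4471)/((-40/3*(-1/200))) = 53874/(1/15) = 53874*15 = 808110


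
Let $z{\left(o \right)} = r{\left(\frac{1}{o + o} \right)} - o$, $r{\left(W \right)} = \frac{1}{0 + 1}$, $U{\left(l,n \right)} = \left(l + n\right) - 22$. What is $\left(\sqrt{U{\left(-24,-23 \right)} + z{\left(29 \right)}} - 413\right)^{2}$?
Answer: $\left(413 - i \sqrt{97}\right)^{2} \approx 1.7047 \cdot 10^{5} - 8135.2 i$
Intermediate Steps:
$U{\left(l,n \right)} = -22 + l + n$
$r{\left(W \right)} = 1$ ($r{\left(W \right)} = 1^{-1} = 1$)
$z{\left(o \right)} = 1 - o$
$\left(\sqrt{U{\left(-24,-23 \right)} + z{\left(29 \right)}} - 413\right)^{2} = \left(\sqrt{\left(-22 - 24 - 23\right) + \left(1 - 29\right)} - 413\right)^{2} = \left(\sqrt{-69 + \left(1 - 29\right)} - 413\right)^{2} = \left(\sqrt{-69 - 28} - 413\right)^{2} = \left(\sqrt{-97} - 413\right)^{2} = \left(i \sqrt{97} - 413\right)^{2} = \left(-413 + i \sqrt{97}\right)^{2}$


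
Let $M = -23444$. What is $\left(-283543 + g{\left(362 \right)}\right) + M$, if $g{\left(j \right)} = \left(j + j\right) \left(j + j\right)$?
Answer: $217189$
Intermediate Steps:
$g{\left(j \right)} = 4 j^{2}$ ($g{\left(j \right)} = 2 j 2 j = 4 j^{2}$)
$\left(-283543 + g{\left(362 \right)}\right) + M = \left(-283543 + 4 \cdot 362^{2}\right) - 23444 = \left(-283543 + 4 \cdot 131044\right) - 23444 = \left(-283543 + 524176\right) - 23444 = 240633 - 23444 = 217189$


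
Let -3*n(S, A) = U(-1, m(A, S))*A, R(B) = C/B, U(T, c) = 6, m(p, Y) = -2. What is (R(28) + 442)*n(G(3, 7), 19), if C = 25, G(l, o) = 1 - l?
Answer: -235619/14 ≈ -16830.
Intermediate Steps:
R(B) = 25/B
n(S, A) = -2*A
(R(28) + 442)*n(G(3, 7), 19) = (25/28 + 442)*(-2*19) = (25*(1/28) + 442)*(-38) = (25/28 + 442)*(-38) = (12401/28)*(-38) = -235619/14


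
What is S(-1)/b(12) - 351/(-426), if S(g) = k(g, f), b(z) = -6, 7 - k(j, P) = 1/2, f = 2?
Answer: -221/852 ≈ -0.25939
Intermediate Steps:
k(j, P) = 13/2 (k(j, P) = 7 - 1/2 = 7 - 1*½ = 7 - ½ = 13/2)
S(g) = 13/2
S(-1)/b(12) - 351/(-426) = (13/2)/(-6) - 351/(-426) = (13/2)*(-⅙) - 351*(-1/426) = -13/12 + 117/142 = -221/852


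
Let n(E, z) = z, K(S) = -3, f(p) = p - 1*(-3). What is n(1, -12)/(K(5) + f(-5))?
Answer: 12/5 ≈ 2.4000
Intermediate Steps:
f(p) = 3 + p (f(p) = p + 3 = 3 + p)
n(1, -12)/(K(5) + f(-5)) = -12/(-3 + (3 - 5)) = -12/(-3 - 2) = -12/(-5) = -1/5*(-12) = 12/5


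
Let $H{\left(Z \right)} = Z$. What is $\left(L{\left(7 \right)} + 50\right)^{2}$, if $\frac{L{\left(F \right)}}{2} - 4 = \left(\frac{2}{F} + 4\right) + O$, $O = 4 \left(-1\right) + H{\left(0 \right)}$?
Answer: $\frac{168100}{49} \approx 3430.6$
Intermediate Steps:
$O = -4$ ($O = 4 \left(-1\right) + 0 = -4 + 0 = -4$)
$L{\left(F \right)} = 8 + \frac{4}{F}$ ($L{\left(F \right)} = 8 + 2 \left(\left(\frac{2}{F} + 4\right) - 4\right) = 8 + 2 \left(\left(4 + \frac{2}{F}\right) - 4\right) = 8 + 2 \frac{2}{F} = 8 + \frac{4}{F}$)
$\left(L{\left(7 \right)} + 50\right)^{2} = \left(\left(8 + \frac{4}{7}\right) + 50\right)^{2} = \left(\frac{60}{7} + 50\right)^{2} = \left(\frac{410}{7}\right)^{2} = \frac{168100}{49}$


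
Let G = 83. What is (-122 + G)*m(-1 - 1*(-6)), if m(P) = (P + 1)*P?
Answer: -1170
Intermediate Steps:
m(P) = P*(1 + P) (m(P) = (1 + P)*P = P*(1 + P))
(-122 + G)*m(-1 - 1*(-6)) = (-122 + 83)*((-1 - 1*(-6))*(1 + (-1 - 1*(-6)))) = -39*(-1 + 6)*(1 + (-1 + 6)) = -195*(1 + 5) = -195*6 = -39*30 = -1170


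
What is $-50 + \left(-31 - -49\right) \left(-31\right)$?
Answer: $-608$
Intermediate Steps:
$-50 + \left(-31 - -49\right) \left(-31\right) = -50 + \left(-31 + 49\right) \left(-31\right) = -50 + 18 \left(-31\right) = -50 - 558 = -608$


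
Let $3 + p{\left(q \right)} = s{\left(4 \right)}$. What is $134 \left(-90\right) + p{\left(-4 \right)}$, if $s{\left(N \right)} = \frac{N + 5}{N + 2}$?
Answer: $- \frac{24123}{2} \approx -12062.0$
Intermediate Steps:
$s{\left(N \right)} = \frac{5 + N}{2 + N}$
$p{\left(q \right)} = - \frac{3}{2}$ ($p{\left(q \right)} = -3 + \frac{5 + 4}{2 + 4} = -3 + \frac{1}{6} \cdot 9 = -3 + \frac{3}{2} = - \frac{3}{2}$)
$134 \left(-90\right) + p{\left(-4 \right)} = 134 \left(-90\right) - \frac{3}{2} = -12060 - \frac{3}{2} = - \frac{24123}{2}$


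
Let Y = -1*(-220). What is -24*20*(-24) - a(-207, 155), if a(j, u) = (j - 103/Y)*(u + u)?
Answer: 1668373/22 ≈ 75835.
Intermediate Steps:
Y = 220
a(j, u) = 2*u*(-103/220 + j) (a(j, u) = (j - 103/220)*(u + u) = (j - 103*1/220)*(2*u) = (j - 103/220)*(2*u) = (-103/220 + j)*(2*u) = 2*u*(-103/220 + j))
-24*20*(-24) - a(-207, 155) = -24*20*(-24) - 155*(-103 + 220*(-207))/110 = -480*(-24) - 155*(-103 - 45540)/110 = 11520 - 155*(-45643)/110 = 11520 - 1*(-1414933/22) = 11520 + 1414933/22 = 1668373/22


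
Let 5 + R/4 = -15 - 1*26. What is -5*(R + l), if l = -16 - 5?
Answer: 1025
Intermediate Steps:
R = -184 (R = -20 + 4*(-15 - 1*26) = -20 + 4*(-15 - 26) = -20 + 4*(-41) = -20 - 164 = -184)
l = -21
-5*(R + l) = -5*(-184 - 21) = -5*(-205) = 1025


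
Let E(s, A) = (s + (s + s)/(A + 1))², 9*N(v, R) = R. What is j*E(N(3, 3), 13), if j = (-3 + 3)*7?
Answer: 0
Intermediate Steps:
N(v, R) = R/9
E(s, A) = (s + 2*s/(1 + A))² (E(s, A) = (s + (2*s)/(1 + A))² = (s + 2*s/(1 + A))²)
j = 0 (j = 0*7 = 0)
j*E(N(3, 3), 13) = 0*(((⅑)*3)²*(3 + 13)²/(1 + 13)²) = 0*((⅓)²*16²/14²) = 0*((⅑)*(1/196)*256) = 0*(64/441) = 0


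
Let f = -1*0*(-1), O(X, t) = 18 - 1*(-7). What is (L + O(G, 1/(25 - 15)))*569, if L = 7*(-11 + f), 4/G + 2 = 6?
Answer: -29588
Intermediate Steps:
G = 1 (G = 4/(-2 + 6) = 4/4 = 4*(¼) = 1)
O(X, t) = 25 (O(X, t) = 18 + 7 = 25)
f = 0 (f = 0*(-1) = 0)
L = -77 (L = 7*(-11 + 0) = 7*(-11) = -77)
(L + O(G, 1/(25 - 15)))*569 = (-77 + 25)*569 = -52*569 = -29588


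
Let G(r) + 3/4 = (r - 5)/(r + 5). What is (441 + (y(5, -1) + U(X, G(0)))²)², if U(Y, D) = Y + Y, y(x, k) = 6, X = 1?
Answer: 255025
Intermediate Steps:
G(r) = -¾ + (-5 + r)/(5 + r) (G(r) = -¾ + (r - 5)/(r + 5) = -¾ + (-5 + r)/(5 + r))
U(Y, D) = 2*Y
(441 + (y(5, -1) + U(X, G(0)))²)² = (441 + (6 + 2*1)²)² = (441 + (6 + 2)²)² = (441 + 8²)² = (441 + 64)² = 505² = 255025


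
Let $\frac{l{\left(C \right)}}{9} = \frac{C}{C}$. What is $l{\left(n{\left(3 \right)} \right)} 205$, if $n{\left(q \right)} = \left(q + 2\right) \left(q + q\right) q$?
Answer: $1845$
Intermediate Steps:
$n{\left(q \right)} = 2 q^{2} \left(2 + q\right)$ ($n{\left(q \right)} = \left(2 + q\right) 2 q q = 2 q \left(2 + q\right) q = 2 q^{2} \left(2 + q\right)$)
$l{\left(C \right)} = 9$ ($l{\left(C \right)} = 9 \frac{C}{C} = 9 \cdot 1 = 9$)
$l{\left(n{\left(3 \right)} \right)} 205 = 9 \cdot 205 = 1845$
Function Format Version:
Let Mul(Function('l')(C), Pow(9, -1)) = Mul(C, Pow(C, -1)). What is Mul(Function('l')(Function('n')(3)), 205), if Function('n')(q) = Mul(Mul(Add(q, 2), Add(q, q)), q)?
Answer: 1845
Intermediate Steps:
Function('n')(q) = Mul(2, Pow(q, 2), Add(2, q)) (Function('n')(q) = Mul(Mul(Add(2, q), Mul(2, q)), q) = Mul(Mul(2, q, Add(2, q)), q) = Mul(2, Pow(q, 2), Add(2, q)))
Function('l')(C) = 9 (Function('l')(C) = Mul(9, Mul(C, Pow(C, -1))) = Mul(9, 1) = 9)
Mul(Function('l')(Function('n')(3)), 205) = Mul(9, 205) = 1845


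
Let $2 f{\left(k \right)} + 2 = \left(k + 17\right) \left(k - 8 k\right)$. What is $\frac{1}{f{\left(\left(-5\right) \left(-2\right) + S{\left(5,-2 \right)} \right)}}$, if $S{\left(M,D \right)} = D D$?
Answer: $- \frac{1}{1520} \approx -0.00065789$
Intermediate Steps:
$S{\left(M,D \right)} = D^{2}$
$f{\left(k \right)} = -1 - \frac{7 k \left(17 + k\right)}{2}$ ($f{\left(k \right)} = -1 + \frac{\left(k + 17\right) \left(k - 8 k\right)}{2} = -1 + \frac{\left(17 + k\right) \left(- 7 k\right)}{2} = -1 + \frac{\left(-7\right) k \left(17 + k\right)}{2} = -1 - \frac{7 k \left(17 + k\right)}{2}$)
$\frac{1}{f{\left(\left(-5\right) \left(-2\right) + S{\left(5,-2 \right)} \right)}} = \frac{1}{-1 - \frac{119 \left(\left(-5\right) \left(-2\right) + \left(-2\right)^{2}\right)}{2} - \frac{7 \left(\left(-5\right) \left(-2\right) + \left(-2\right)^{2}\right)^{2}}{2}} = \frac{1}{-1 - \frac{119 \left(10 + 4\right)}{2} - \frac{7 \left(10 + 4\right)^{2}}{2}} = \frac{1}{-1 - 833 - \frac{7 \cdot 14^{2}}{2}} = \frac{1}{-1 - 833 - 686} = \frac{1}{-1520} = - \frac{1}{1520}$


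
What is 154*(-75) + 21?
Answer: -11529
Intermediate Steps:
154*(-75) + 21 = -11550 + 21 = -11529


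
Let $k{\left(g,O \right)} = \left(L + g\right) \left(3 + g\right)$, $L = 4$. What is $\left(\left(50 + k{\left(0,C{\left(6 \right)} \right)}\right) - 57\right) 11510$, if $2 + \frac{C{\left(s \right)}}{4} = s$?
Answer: $57550$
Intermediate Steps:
$C{\left(s \right)} = -8 + 4 s$
$k{\left(g,O \right)} = \left(3 + g\right) \left(4 + g\right)$ ($k{\left(g,O \right)} = \left(4 + g\right) \left(3 + g\right) = \left(3 + g\right) \left(4 + g\right)$)
$\left(\left(50 + k{\left(0,C{\left(6 \right)} \right)}\right) - 57\right) 11510 = \left(\left(50 + \left(12 + 0^{2} + 7 \cdot 0\right)\right) - 57\right) 11510 = \left(\left(50 + \left(12 + 0 + 0\right)\right) - 57\right) 11510 = \left(\left(50 + 12\right) - 57\right) 11510 = \left(62 - 57\right) 11510 = 5 \cdot 11510 = 57550$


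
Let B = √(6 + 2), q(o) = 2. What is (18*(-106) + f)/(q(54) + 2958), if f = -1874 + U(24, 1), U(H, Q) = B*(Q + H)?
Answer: -1891/1480 + 5*√2/296 ≈ -1.2538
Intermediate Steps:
B = 2*√2 (B = √8 = 2*√2 ≈ 2.8284)
U(H, Q) = 2*√2*(H + Q) (U(H, Q) = (2*√2)*(Q + H) = (2*√2)*(H + Q) = 2*√2*(H + Q))
f = -1874 + 50*√2 (f = -1874 + 2*√2*(24 + 1) = -1874 + 2*√2*25 = -1874 + 50*√2 ≈ -1803.3)
(18*(-106) + f)/(q(54) + 2958) = (18*(-106) + (-1874 + 50*√2))/(2 + 2958) = (-1908 + (-1874 + 50*√2))/2960 = (-3782 + 50*√2)*(1/2960) = -1891/1480 + 5*√2/296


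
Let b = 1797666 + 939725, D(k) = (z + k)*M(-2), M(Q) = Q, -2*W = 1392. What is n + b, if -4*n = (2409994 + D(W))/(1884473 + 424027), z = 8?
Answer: 31206254423/11400 ≈ 2.7374e+6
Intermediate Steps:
W = -696 (W = -1/2*1392 = -696)
D(k) = -16 - 2*k (D(k) = (8 + k)*(-2) = -16 - 2*k)
b = 2737391
n = -2977/11400 (n = -(2409994 + (-16 - 2*(-696)))/(4*(1884473 + 424027)) = -(2409994 + (-16 + 1392))/(4*2308500) = -(2409994 + 1376)/(4*2308500) = -1205685/(2*2308500) = -1/4*2977/2850 = -2977/11400 ≈ -0.26114)
n + b = -2977/11400 + 2737391 = 31206254423/11400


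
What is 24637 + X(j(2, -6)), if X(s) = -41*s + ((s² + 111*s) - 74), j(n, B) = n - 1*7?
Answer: 24238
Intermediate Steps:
j(n, B) = -7 + n (j(n, B) = n - 7 = -7 + n)
X(s) = -74 + s² + 70*s (X(s) = -41*s + (-74 + s² + 111*s) = -74 + s² + 70*s)
24637 + X(j(2, -6)) = 24637 + (-74 + (-7 + 2)² + 70*(-7 + 2)) = 24637 + (-74 + (-5)² + 70*(-5)) = 24637 + (-74 + 25 - 350) = 24637 - 399 = 24238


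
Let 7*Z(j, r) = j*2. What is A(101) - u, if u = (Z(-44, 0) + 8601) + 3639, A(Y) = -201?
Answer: -86999/7 ≈ -12428.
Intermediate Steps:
Z(j, r) = 2*j/7 (Z(j, r) = (j*2)/7 = (2*j)/7 = 2*j/7)
u = 85592/7 (u = ((2/7)*(-44) + 8601) + 3639 = (-88/7 + 8601) + 3639 = 60119/7 + 3639 = 85592/7 ≈ 12227.)
A(101) - u = -201 - 1*85592/7 = -201 - 85592/7 = -86999/7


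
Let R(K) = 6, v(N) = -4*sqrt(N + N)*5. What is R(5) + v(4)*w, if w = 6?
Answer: 6 - 240*sqrt(2) ≈ -333.41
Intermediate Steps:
v(N) = -20*sqrt(2)*sqrt(N) (v(N) = -4*sqrt(2)*sqrt(N)*5 = -20*sqrt(2)*sqrt(N))
R(5) + v(4)*w = 6 - 20*sqrt(2)*sqrt(4)*6 = 6 - 20*sqrt(2)*2*6 = 6 - 40*sqrt(2)*6 = 6 - 240*sqrt(2)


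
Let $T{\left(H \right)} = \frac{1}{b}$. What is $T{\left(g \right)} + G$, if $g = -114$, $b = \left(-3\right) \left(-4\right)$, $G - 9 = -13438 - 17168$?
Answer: $- \frac{367163}{12} \approx -30597.0$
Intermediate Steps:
$G = -30597$ ($G = 9 - 30606 = -30597$)
$b = 12$
$T{\left(H \right)} = \frac{1}{12}$
$T{\left(g \right)} + G = \frac{1}{12} - 30597 = - \frac{367163}{12}$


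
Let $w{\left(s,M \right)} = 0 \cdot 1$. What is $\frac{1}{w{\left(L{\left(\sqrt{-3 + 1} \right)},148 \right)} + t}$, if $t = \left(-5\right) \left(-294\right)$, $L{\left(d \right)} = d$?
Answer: $\frac{1}{1470} \approx 0.00068027$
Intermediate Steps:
$w{\left(s,M \right)} = 0$
$t = 1470$
$\frac{1}{w{\left(L{\left(\sqrt{-3 + 1} \right)},148 \right)} + t} = \frac{1}{0 + 1470} = \frac{1}{1470}$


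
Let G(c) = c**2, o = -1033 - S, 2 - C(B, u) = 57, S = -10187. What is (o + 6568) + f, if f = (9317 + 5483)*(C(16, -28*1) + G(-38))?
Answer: 20572922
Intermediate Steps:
C(B, u) = -55 (C(B, u) = 2 - 1*57 = 2 - 57 = -55)
o = 9154 (o = -1033 - 1*(-10187) = -1033 + 10187 = 9154)
f = 20557200 (f = (9317 + 5483)*(-55 + (-38)**2) = 14800*(-55 + 1444) = 14800*1389 = 20557200)
(o + 6568) + f = (9154 + 6568) + 20557200 = 15722 + 20557200 = 20572922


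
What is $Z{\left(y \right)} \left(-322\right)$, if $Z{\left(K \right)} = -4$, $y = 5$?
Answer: $1288$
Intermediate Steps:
$Z{\left(y \right)} \left(-322\right) = \left(-4\right) \left(-322\right) = 1288$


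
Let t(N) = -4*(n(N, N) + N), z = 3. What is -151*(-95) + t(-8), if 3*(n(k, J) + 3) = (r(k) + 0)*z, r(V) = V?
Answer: 14421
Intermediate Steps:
n(k, J) = -3 + k (n(k, J) = -3 + ((k + 0)*3)/3 = -3 + (k*3)/3 = -3 + (3*k)/3 = -3 + k)
t(N) = 12 - 8*N (t(N) = -4*((-3 + N) + N) = -4*(-3 + 2*N) = 12 - 8*N)
-151*(-95) + t(-8) = -151*(-95) + (12 - 8*(-8)) = 14345 + (12 + 64) = 14345 + 76 = 14421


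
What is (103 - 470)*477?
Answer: -175059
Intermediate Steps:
(103 - 470)*477 = -367*477 = -175059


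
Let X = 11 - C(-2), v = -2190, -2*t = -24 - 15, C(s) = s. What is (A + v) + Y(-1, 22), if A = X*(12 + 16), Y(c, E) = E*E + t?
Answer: -2645/2 ≈ -1322.5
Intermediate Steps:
t = 39/2 (t = -(-24 - 15)/2 = -½*(-39) = 39/2 ≈ 19.500)
Y(c, E) = 39/2 + E² (Y(c, E) = E*E + 39/2 = E² + 39/2 = 39/2 + E²)
X = 13 (X = 11 - 1*(-2) = 11 + 2 = 13)
A = 364 (A = 13*(12 + 16) = 13*28 = 364)
(A + v) + Y(-1, 22) = (364 - 2190) + (39/2 + 22²) = -1826 + (39/2 + 484) = -1826 + 1007/2 = -2645/2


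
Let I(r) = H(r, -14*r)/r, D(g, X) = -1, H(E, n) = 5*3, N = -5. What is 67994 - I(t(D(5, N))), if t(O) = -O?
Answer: 67979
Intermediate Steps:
H(E, n) = 15
I(r) = 15/r
67994 - I(t(D(5, N))) = 67994 - 15/((-1*(-1))) = 67994 - 15/1 = 67994 - 15 = 67979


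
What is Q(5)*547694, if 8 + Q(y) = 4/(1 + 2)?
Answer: -10953880/3 ≈ -3.6513e+6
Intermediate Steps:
Q(y) = -20/3 (Q(y) = -8 + 4/(1 + 2) = -8 + 4/3 = -20/3)
Q(5)*547694 = -20/3*547694 = -10953880/3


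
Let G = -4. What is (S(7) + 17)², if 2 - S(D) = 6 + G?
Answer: 289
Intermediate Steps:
S(D) = 0 (S(D) = 2 - (6 - 4) = 2 - 1*2 = 2 - 2 = 0)
(S(7) + 17)² = (0 + 17)² = 17² = 289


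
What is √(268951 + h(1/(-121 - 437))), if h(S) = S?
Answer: √9304628734/186 ≈ 518.60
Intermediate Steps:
√(268951 + h(1/(-121 - 437))) = √(268951 + 1/(-121 - 437)) = √(268951 + 1/(-558)) = √(268951 - 1/558) = √(150074657/558) = √9304628734/186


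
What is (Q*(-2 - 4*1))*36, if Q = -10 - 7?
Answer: 3672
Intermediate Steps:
Q = -17
(Q*(-2 - 4*1))*36 = -17*(-2 - 4*1)*36 = -17*(-2 - 4)*36 = -17*(-6)*36 = 102*36 = 3672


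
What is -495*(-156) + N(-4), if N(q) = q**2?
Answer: 77236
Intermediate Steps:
-495*(-156) + N(-4) = -495*(-156) + (-4)**2 = 77220 + 16 = 77236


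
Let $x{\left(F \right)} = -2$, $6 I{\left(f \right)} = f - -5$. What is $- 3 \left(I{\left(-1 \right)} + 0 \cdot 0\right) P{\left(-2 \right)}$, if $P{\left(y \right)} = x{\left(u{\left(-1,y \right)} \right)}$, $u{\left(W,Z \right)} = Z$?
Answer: $4$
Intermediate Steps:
$I{\left(f \right)} = \frac{5}{6} + \frac{f}{6}$ ($I{\left(f \right)} = \frac{f - -5}{6} = \frac{f + 5}{6} = \frac{5 + f}{6} = \frac{5}{6} + \frac{f}{6}$)
$P{\left(y \right)} = -2$
$- 3 \left(I{\left(-1 \right)} + 0 \cdot 0\right) P{\left(-2 \right)} = - 3 \left(\left(\frac{5}{6} + \frac{1}{6} \left(-1\right)\right) + 0 \cdot 0\right) \left(-2\right) = - 3 \left(\left(\frac{5}{6} - \frac{1}{6}\right) + 0\right) \left(-2\right) = - 3 \left(\frac{2}{3} + 0\right) \left(-2\right) = \left(-3\right) \frac{2}{3} \left(-2\right) = \left(-2\right) \left(-2\right) = 4$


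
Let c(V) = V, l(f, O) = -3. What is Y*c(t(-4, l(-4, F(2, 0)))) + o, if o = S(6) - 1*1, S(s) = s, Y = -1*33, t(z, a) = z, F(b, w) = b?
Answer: 137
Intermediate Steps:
Y = -33
o = 5 (o = 6 - 1*1 = 6 - 1 = 5)
Y*c(t(-4, l(-4, F(2, 0)))) + o = -33*(-4) + 5 = 132 + 5 = 137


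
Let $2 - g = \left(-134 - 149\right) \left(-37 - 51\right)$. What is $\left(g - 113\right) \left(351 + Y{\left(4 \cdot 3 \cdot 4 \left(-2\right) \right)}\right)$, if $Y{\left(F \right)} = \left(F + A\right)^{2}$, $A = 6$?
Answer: $-211401765$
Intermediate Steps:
$Y{\left(F \right)} = \left(6 + F\right)^{2}$ ($Y{\left(F \right)} = \left(F + 6\right)^{2} = \left(6 + F\right)^{2}$)
$g = -24902$ ($g = 2 - \left(-134 - 149\right) \left(-37 - 51\right) = 2 - \left(-283\right) \left(-88\right) = 2 - 24904 = -24902$)
$\left(g - 113\right) \left(351 + Y{\left(4 \cdot 3 \cdot 4 \left(-2\right) \right)}\right) = \left(-24902 - 113\right) \left(351 + \left(6 + 4 \cdot 3 \cdot 4 \left(-2\right)\right)^{2}\right) = - 25015 \left(351 + \left(6 + 12 \cdot 4 \left(-2\right)\right)^{2}\right) = - 25015 \left(351 + \left(6 + 48 \left(-2\right)\right)^{2}\right) = - 25015 \left(351 + \left(6 - 96\right)^{2}\right) = - 25015 \left(351 + \left(-90\right)^{2}\right) = - 25015 \left(351 + 8100\right) = \left(-25015\right) 8451 = -211401765$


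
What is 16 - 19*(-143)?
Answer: 2733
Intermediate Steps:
16 - 19*(-143) = 16 + 2717 = 2733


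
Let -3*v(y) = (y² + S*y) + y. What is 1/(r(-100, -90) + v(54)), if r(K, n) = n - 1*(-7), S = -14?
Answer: -1/821 ≈ -0.0012180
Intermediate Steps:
r(K, n) = 7 + n (r(K, n) = n + 7 = 7 + n)
v(y) = -y²/3 + 13*y/3 (v(y) = -((y² - 14*y) + y)/3 = -(y² - 13*y)/3 = -y²/3 + 13*y/3)
1/(r(-100, -90) + v(54)) = 1/((7 - 90) + (⅓)*54*(13 - 1*54)) = 1/(-83 + (⅓)*54*(13 - 54)) = 1/(-83 + (⅓)*54*(-41)) = 1/(-83 - 738) = 1/(-821) = -1/821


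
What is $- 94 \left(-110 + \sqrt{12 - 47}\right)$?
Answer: $10340 - 94 i \sqrt{35} \approx 10340.0 - 556.11 i$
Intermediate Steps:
$- 94 \left(-110 + \sqrt{12 - 47}\right) = - 94 \left(-110 + \sqrt{-35}\right) = - 94 \left(-110 + i \sqrt{35}\right) = 10340 - 94 i \sqrt{35}$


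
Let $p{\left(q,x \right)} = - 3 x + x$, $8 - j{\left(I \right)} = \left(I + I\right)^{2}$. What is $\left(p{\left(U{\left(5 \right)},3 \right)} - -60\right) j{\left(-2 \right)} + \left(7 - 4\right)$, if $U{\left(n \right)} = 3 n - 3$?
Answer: $-429$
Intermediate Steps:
$j{\left(I \right)} = 8 - 4 I^{2}$ ($j{\left(I \right)} = 8 - \left(I + I\right)^{2} = 8 - \left(2 I\right)^{2} = 8 - 4 I^{2}$)
$U{\left(n \right)} = -3 + 3 n$
$p{\left(q,x \right)} = - 2 x$
$\left(p{\left(U{\left(5 \right)},3 \right)} - -60\right) j{\left(-2 \right)} + \left(7 - 4\right) = \left(\left(-2\right) 3 - -60\right) \left(8 - 4 \left(-2\right)^{2}\right) + \left(7 - 4\right) = \left(-6 + 60\right) \left(8 - 16\right) + 3 = 54 \left(8 - 16\right) + 3 = 54 \left(-8\right) + 3 = -432 + 3 = -429$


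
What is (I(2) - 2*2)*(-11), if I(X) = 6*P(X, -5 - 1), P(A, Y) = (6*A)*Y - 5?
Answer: 5126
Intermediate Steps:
P(A, Y) = -5 + 6*A*Y (P(A, Y) = 6*A*Y - 5 = -5 + 6*A*Y)
I(X) = -30 - 216*X (I(X) = 6*(-5 + 6*X*(-5 - 1)) = 6*(-5 + 6*X*(-6)) = 6*(-5 - 36*X) = -30 - 216*X)
(I(2) - 2*2)*(-11) = ((-30 - 216*2) - 2*2)*(-11) = ((-30 - 432) - 4)*(-11) = (-462 - 4)*(-11) = -466*(-11) = 5126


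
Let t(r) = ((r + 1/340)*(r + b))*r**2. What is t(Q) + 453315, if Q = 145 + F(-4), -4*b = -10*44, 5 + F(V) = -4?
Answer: 3096344367/5 ≈ 6.1927e+8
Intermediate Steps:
F(V) = -9 (F(V) = -5 - 4 = -9)
b = 110 (b = -(-5)*44/2 = -1/4*(-440) = 110)
Q = 136 (Q = 145 - 9 = 136)
t(r) = r**2*(110 + r)*(1/340 + r) (t(r) = ((r + 1/340)*(r + 110))*r**2 = ((r + 1/340)*(110 + r))*r**2 = ((1/340 + r)*(110 + r))*r**2 = ((110 + r)*(1/340 + r))*r**2 = r**2*(110 + r)*(1/340 + r))
t(Q) + 453315 = (1/340)*136**2*(110 + 340*136**2 + 37401*136) + 453315 = (1/340)*18496*(110 + 340*18496 + 5086536) + 453315 = (1/340)*18496*(110 + 6288640 + 5086536) + 453315 = (1/340)*18496*11375286 + 453315 = 3094077792/5 + 453315 = 3096344367/5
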